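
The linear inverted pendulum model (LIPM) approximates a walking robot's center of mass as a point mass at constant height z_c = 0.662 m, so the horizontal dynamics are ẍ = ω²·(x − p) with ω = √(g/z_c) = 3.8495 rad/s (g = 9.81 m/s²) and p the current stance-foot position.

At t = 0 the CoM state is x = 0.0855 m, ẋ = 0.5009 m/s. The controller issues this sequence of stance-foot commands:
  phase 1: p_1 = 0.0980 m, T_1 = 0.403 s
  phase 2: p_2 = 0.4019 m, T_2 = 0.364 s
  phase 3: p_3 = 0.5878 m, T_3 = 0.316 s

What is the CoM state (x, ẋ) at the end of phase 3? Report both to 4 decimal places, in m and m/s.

x = 1.9543, ẋ = 5.5660

phase 1: p=0.0980, T=0.403, ωT=1.551349, cosh=2.464895, sinh=2.252933; start (x,ẋ)=(0.085500, 0.500900) → end (x,ẋ)=(0.360342, 1.126258)
phase 2: p=0.4019, T=0.364, ωT=1.401218, cosh=2.153220, sinh=1.906923; start (x,ẋ)=(0.360342, 1.126258) → end (x,ẋ)=(0.870330, 2.120017)
phase 3: p=0.5878, T=0.316, ωT=1.216442, cosh=1.835720, sinh=1.539438; start (x,ẋ)=(0.870330, 2.120017) → end (x,ẋ)=(1.954253, 5.566048)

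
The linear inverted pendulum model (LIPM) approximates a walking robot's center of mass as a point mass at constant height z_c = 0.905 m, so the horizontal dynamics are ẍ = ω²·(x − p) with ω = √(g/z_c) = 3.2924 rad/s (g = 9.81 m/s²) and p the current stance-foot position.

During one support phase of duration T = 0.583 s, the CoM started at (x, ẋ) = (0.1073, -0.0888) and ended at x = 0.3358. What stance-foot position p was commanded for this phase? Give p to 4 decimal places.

p = -0.0210

ωT = 3.2924·0.583 = 1.919469; cosh(ωT) = 3.482012, sinh(ωT) = 3.335327
x(T) = p + (x₀−p)·cosh(ωT) + (ẋ₀/ω)·sinh(ωT) ⇒ p·(1 − cosh) = x(T) − x₀·cosh − (ẋ₀/ω)·sinh
numerator   = 0.3358 − (0.1073)·3.482012 − (-0.0888/3.2924)·3.335327 = 0.052138
denominator = 1 − 3.482012 = -2.482012
p = 0.052138 / -2.482012 = -0.0210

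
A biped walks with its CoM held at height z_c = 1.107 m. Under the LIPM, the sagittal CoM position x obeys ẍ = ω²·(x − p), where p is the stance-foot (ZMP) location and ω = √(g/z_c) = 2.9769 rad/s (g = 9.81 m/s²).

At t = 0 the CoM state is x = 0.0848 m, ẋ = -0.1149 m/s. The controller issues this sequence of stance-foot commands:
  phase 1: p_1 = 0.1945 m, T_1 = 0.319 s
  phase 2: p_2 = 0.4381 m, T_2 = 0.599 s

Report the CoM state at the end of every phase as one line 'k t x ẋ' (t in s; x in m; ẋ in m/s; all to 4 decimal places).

1 0.3190 -0.0109 -0.5296
2 0.9180 -1.4493 -5.4830

phase 1: p=0.1945, T=0.319, ωT=0.949631, cosh=1.485820, sinh=1.098936; start (x,ẋ)=(0.084800, -0.114900) → end (x,ẋ)=(-0.010910, -0.529596)
phase 2: p=0.4381, T=0.599, ωT=1.783163, cosh=3.058374, sinh=2.890269; start (x,ẋ)=(-0.010910, -0.529596) → end (x,ẋ)=(-1.449325, -5.483005)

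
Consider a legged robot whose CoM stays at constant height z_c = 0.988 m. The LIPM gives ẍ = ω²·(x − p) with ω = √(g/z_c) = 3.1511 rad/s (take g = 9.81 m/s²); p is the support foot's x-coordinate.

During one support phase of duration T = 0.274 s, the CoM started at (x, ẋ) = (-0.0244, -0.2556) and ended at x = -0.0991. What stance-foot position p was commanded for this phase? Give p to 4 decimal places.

ωT = 3.1511·0.274 = 0.863401; cosh(ωT) = 1.396469, sinh(ωT) = 0.974744
x(T) = p + (x₀−p)·cosh(ωT) + (ẋ₀/ω)·sinh(ωT) ⇒ p·(1 − cosh) = x(T) − x₀·cosh − (ẋ₀/ω)·sinh
numerator   = -0.0991 − (-0.0244)·1.396469 − (-0.2556/3.1511)·0.974744 = 0.014040
denominator = 1 − 1.396469 = -0.396469
p = 0.014040 / -0.396469 = -0.0354

p = -0.0354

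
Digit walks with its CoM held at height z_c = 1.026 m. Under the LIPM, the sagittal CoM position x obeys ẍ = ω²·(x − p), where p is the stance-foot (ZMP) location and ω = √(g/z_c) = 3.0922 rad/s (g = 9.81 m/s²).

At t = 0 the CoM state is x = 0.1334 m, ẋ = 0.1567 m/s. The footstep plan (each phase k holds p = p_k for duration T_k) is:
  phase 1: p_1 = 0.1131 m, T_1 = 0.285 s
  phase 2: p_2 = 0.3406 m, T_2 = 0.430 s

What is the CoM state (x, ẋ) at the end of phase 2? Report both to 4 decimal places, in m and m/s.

phase 1: p=0.1131, T=0.285, ωT=0.881277, cosh=1.414117, sinh=0.999863; start (x,ẋ)=(0.133400, 0.156700) → end (x,ẋ)=(0.192476, 0.284355)
phase 2: p=0.3406, T=0.430, ωT=1.329646, cosh=2.022138, sinh=1.757567; start (x,ẋ)=(0.192476, 0.284355) → end (x,ẋ)=(0.202696, -0.230014)

x = 0.2027, ẋ = -0.2300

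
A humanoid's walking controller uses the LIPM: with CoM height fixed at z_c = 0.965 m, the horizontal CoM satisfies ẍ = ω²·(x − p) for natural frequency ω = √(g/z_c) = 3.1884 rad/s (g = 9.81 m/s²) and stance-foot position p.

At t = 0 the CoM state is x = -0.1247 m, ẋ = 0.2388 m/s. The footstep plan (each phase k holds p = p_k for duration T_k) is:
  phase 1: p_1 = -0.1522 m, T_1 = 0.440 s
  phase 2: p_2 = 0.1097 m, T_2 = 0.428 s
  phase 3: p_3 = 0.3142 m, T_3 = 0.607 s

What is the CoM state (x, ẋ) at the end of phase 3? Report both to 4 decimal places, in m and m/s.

x = 1.6812, ẋ = 4.4848

phase 1: p=-0.1522, T=0.440, ωT=1.402896, cosh=2.156422, sinh=1.910538; start (x,ẋ)=(-0.124700, 0.238800) → end (x,ẋ)=(0.050194, 0.682472)
phase 2: p=0.1097, T=0.428, ωT=1.364635, cosh=2.084884, sinh=1.829411; start (x,ẋ)=(0.050194, 0.682472) → end (x,ẋ)=(0.377220, 1.075784)
phase 3: p=0.3142, T=0.607, ωT=1.935359, cosh=3.535451, sinh=3.391078; start (x,ẋ)=(0.377220, 1.075784) → end (x,ẋ)=(1.681171, 4.484756)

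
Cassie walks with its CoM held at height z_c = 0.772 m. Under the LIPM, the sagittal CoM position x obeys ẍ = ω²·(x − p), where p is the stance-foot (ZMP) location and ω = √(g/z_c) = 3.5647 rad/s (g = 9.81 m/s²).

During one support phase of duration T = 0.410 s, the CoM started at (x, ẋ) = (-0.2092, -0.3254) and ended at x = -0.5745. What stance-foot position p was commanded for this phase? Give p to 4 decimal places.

ωT = 3.5647·0.410 = 1.461527; cosh(ωT) = 2.272211, sinh(ωT) = 2.040329
x(T) = p + (x₀−p)·cosh(ωT) + (ẋ₀/ω)·sinh(ωT) ⇒ p·(1 − cosh) = x(T) − x₀·cosh − (ẋ₀/ω)·sinh
numerator   = -0.5745 − (-0.2092)·2.272211 − (-0.3254/3.5647)·2.040329 = 0.087096
denominator = 1 − 2.272211 = -1.272211
p = 0.087096 / -1.272211 = -0.0685

p = -0.0685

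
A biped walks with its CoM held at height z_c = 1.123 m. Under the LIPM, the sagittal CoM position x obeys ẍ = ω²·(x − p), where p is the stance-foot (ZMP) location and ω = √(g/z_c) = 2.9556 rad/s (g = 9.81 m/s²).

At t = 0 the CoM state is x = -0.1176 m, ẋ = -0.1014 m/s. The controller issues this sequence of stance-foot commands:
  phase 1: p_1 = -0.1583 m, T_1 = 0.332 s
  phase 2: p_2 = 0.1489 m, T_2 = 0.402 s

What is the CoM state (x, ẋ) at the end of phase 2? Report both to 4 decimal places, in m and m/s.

x = -0.3696, ẋ = -1.2811

phase 1: p=-0.1583, T=0.332, ωT=0.981259, cosh=1.521326, sinh=1.146487; start (x,ẋ)=(-0.117600, -0.101400) → end (x,ẋ)=(-0.135715, -0.016348)
phase 2: p=0.1489, T=0.402, ωT=1.188151, cosh=1.792897, sinh=1.488113; start (x,ẋ)=(-0.135715, -0.016348) → end (x,ẋ)=(-0.369617, -1.281125)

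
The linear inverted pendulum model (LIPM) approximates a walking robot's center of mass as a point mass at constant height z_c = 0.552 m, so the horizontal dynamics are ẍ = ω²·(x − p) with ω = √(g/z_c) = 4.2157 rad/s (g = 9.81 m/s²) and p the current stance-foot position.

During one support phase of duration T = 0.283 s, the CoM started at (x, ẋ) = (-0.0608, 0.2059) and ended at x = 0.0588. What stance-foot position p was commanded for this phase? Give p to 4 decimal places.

ωT = 4.2157·0.283 = 1.193043; cosh(ωT) = 1.800198, sinh(ωT) = 1.496901
x(T) = p + (x₀−p)·cosh(ωT) + (ẋ₀/ω)·sinh(ωT) ⇒ p·(1 − cosh) = x(T) − x₀·cosh − (ẋ₀/ω)·sinh
numerator   = 0.0588 − (-0.0608)·1.800198 − (0.2059/4.2157)·1.496901 = 0.095142
denominator = 1 − 1.800198 = -0.800198
p = 0.095142 / -0.800198 = -0.1189

p = -0.1189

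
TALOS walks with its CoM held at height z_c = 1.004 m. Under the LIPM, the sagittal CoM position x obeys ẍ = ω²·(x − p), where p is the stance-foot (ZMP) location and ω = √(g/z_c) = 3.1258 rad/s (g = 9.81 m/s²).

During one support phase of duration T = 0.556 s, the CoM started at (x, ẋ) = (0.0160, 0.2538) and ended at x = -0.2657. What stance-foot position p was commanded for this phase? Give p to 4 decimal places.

p = 0.2778

ωT = 3.1258·0.556 = 1.737945; cosh(ωT) = 2.930764, sinh(ωT) = 2.754882
x(T) = p + (x₀−p)·cosh(ωT) + (ẋ₀/ω)·sinh(ωT) ⇒ p·(1 − cosh) = x(T) − x₀·cosh − (ẋ₀/ω)·sinh
numerator   = -0.2657 − (0.0160)·2.930764 − (0.2538/3.1258)·2.754882 = -0.536275
denominator = 1 − 2.930764 = -1.930764
p = -0.536275 / -1.930764 = 0.2778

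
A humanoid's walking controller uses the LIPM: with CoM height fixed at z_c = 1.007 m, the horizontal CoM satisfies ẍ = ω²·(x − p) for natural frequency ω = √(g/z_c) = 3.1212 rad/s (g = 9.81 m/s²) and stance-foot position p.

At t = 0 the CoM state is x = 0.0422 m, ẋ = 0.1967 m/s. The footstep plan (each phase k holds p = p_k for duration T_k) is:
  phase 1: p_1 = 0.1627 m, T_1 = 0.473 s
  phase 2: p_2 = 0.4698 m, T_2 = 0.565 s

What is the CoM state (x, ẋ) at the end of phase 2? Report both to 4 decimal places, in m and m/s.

x = -1.1894, ẋ = -4.9920

phase 1: p=0.1627, T=0.473, ωT=1.476328, cosh=2.302659, sinh=2.074184; start (x,ẋ)=(0.042200, 0.196700) → end (x,ẋ)=(0.015946, -0.327177)
phase 2: p=0.4698, T=0.565, ωT=1.763478, cosh=3.002068, sinh=2.830620; start (x,ẋ)=(0.015946, -0.327177) → end (x,ẋ)=(-1.189418, -4.991977)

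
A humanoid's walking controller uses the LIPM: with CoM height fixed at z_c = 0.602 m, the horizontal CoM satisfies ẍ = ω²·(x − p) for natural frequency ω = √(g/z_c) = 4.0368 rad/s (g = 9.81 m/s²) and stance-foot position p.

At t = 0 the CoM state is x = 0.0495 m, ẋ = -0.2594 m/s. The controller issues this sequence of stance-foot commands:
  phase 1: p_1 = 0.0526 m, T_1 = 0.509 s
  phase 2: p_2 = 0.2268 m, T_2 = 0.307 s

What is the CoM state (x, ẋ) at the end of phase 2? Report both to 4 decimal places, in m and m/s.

x = -1.0058, ẋ = -4.7811

phase 1: p=0.0526, T=0.509, ωT=2.054731, cosh=3.966433, sinh=3.838306; start (x,ẋ)=(0.049500, -0.259400) → end (x,ẋ)=(-0.206341, -1.076926)
phase 2: p=0.2268, T=0.307, ωT=1.239298, cosh=1.871387, sinh=1.581800; start (x,ẋ)=(-0.206341, -1.076926) → end (x,ẋ)=(-1.005762, -4.781127)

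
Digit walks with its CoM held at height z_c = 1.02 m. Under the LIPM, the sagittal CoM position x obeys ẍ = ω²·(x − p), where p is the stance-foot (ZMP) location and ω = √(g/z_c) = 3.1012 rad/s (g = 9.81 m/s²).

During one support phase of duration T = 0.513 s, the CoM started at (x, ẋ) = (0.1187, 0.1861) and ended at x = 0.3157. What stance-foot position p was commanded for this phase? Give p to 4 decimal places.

ωT = 3.1012·0.513 = 1.590916; cosh(ωT) = 2.555990, sinh(ωT) = 2.352251
x(T) = p + (x₀−p)·cosh(ωT) + (ẋ₀/ω)·sinh(ωT) ⇒ p·(1 − cosh) = x(T) − x₀·cosh − (ẋ₀/ω)·sinh
numerator   = 0.3157 − (0.1187)·2.555990 − (0.1861/3.1012)·2.352251 = -0.128852
denominator = 1 − 2.555990 = -1.555990
p = -0.128852 / -1.555990 = 0.0828

p = 0.0828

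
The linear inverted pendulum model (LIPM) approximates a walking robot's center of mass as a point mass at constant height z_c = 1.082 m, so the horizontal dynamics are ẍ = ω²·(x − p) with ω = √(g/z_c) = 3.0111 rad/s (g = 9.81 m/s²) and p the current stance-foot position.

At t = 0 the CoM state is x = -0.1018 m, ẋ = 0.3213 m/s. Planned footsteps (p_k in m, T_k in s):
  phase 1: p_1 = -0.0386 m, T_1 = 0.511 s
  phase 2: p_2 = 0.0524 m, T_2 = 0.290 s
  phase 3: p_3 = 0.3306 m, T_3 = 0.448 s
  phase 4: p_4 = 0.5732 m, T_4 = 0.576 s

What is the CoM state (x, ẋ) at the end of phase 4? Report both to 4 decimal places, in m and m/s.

phase 1: p=-0.0386, T=0.511, ωT=1.538672, cosh=2.436533, sinh=2.221867; start (x,ẋ)=(-0.101800, 0.321300) → end (x,ẋ)=(0.044496, 0.360033)
phase 2: p=0.0524, T=0.290, ωT=0.873219, cosh=1.406106, sinh=0.988501; start (x,ẋ)=(0.044496, 0.360033) → end (x,ẋ)=(0.159480, 0.482719)
phase 3: p=0.3306, T=0.448, ωT=1.348973, cosh=2.056486, sinh=1.796979; start (x,ẋ)=(0.159480, 0.482719) → end (x,ẋ)=(0.266773, 0.066792)
phase 4: p=0.5732, T=0.576, ωT=1.734394, cosh=2.920999, sinh=2.744492; start (x,ẋ)=(0.266773, 0.066792) → end (x,ẋ)=(-0.260995, -2.337196)

x = -0.2610, ẋ = -2.3372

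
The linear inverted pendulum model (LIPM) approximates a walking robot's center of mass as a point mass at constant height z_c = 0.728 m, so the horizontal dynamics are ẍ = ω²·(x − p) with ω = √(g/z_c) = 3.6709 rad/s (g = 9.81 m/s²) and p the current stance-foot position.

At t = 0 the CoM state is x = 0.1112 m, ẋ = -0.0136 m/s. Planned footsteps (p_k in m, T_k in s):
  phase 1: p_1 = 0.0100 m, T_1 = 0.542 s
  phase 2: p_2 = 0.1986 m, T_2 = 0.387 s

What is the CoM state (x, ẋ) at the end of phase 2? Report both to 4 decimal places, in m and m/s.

phase 1: p=0.0100, T=0.542, ωT=1.989628, cosh=3.724779, sinh=3.588033; start (x,ẋ)=(0.111200, -0.013600) → end (x,ẋ)=(0.373655, 1.282279)
phase 2: p=0.1986, T=0.387, ωT=1.420638, cosh=2.190661, sinh=1.949101; start (x,ẋ)=(0.373655, 1.282279) → end (x,ẋ)=(1.262924, 4.061547)

x = 1.2629, ẋ = 4.0615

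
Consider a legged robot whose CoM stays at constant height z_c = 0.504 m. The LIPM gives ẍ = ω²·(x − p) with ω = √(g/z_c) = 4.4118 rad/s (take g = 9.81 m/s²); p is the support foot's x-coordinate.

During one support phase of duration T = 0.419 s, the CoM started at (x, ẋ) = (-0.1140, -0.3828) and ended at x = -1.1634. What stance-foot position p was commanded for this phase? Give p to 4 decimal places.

ωT = 4.4118·0.419 = 1.848544; cosh(ωT) = 3.254017, sinh(ωT) = 3.096551
x(T) = p + (x₀−p)·cosh(ωT) + (ẋ₀/ω)·sinh(ωT) ⇒ p·(1 − cosh) = x(T) − x₀·cosh − (ẋ₀/ω)·sinh
numerator   = -1.1634 − (-0.1140)·3.254017 − (-0.3828/4.4118)·3.096551 = -0.523763
denominator = 1 − 3.254017 = -2.254017
p = -0.523763 / -2.254017 = 0.2324

p = 0.2324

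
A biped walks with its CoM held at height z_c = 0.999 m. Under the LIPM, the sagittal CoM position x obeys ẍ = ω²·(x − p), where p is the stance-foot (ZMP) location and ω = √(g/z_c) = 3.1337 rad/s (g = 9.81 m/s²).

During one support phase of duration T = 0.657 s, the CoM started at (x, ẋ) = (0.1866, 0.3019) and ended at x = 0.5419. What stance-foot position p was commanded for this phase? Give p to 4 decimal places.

ωT = 3.1337·0.657 = 2.058841; cosh(ωT) = 3.982241, sinh(ωT) = 3.854640
x(T) = p + (x₀−p)·cosh(ωT) + (ẋ₀/ω)·sinh(ωT) ⇒ p·(1 − cosh) = x(T) − x₀·cosh − (ẋ₀/ω)·sinh
numerator   = 0.5419 − (0.1866)·3.982241 − (0.3019/3.1337)·3.854640 = -0.572541
denominator = 1 − 3.982241 = -2.982241
p = -0.572541 / -2.982241 = 0.1920

p = 0.1920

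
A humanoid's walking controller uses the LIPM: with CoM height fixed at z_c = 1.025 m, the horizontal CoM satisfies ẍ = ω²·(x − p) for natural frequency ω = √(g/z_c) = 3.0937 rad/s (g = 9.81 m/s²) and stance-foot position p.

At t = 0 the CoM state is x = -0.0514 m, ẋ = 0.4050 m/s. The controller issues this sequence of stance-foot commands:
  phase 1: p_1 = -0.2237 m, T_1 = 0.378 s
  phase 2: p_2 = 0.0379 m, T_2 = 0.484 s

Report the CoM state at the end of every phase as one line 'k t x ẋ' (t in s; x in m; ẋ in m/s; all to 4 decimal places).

1 0.3780 0.2709 1.4904
2 0.8620 1.6075 5.0282

phase 1: p=-0.2237, T=0.378, ωT=1.169419, cosh=1.765334, sinh=1.454786; start (x,ẋ)=(-0.051400, 0.405000) → end (x,ẋ)=(0.270915, 1.490426)
phase 2: p=0.0379, T=0.484, ωT=1.497351, cosh=2.346777, sinh=2.123055; start (x,ẋ)=(0.270915, 1.490426) → end (x,ẋ)=(1.607540, 5.028161)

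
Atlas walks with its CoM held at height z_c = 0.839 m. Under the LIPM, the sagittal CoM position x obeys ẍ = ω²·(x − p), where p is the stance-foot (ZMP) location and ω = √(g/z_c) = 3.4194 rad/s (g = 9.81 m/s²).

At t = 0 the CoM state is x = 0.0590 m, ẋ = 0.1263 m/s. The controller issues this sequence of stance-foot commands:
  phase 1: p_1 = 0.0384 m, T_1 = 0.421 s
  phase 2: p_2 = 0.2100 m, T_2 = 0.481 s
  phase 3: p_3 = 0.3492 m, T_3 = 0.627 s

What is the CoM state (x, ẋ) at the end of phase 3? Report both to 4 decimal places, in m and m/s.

x = 1.3173, ẋ = 3.3795

phase 1: p=0.0384, T=0.421, ωT=1.439567, cosh=2.227950, sinh=1.990920; start (x,ẋ)=(0.059000, 0.126300) → end (x,ẋ)=(0.157833, 0.421630)
phase 2: p=0.2100, T=0.481, ωT=1.644731, cosh=2.686341, sinh=2.493277; start (x,ẋ)=(0.157833, 0.421630) → end (x,ẋ)=(0.377296, 0.687891)
phase 3: p=0.3492, T=0.627, ωT=2.143964, cosh=4.325192, sinh=4.208003; start (x,ẋ)=(0.377296, 0.687891) → end (x,ẋ)=(1.317256, 3.379526)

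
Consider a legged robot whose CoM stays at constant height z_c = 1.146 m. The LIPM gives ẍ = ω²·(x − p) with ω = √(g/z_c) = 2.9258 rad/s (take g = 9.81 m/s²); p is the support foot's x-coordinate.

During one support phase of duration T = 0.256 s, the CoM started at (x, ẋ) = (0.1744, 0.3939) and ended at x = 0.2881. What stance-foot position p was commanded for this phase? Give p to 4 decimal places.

p = 0.1636

ωT = 2.9258·0.256 = 0.749005; cosh(ωT) = 1.293866, sinh(ωT) = 0.821029
x(T) = p + (x₀−p)·cosh(ωT) + (ẋ₀/ω)·sinh(ωT) ⇒ p·(1 − cosh) = x(T) − x₀·cosh − (ẋ₀/ω)·sinh
numerator   = 0.2881 − (0.1744)·1.293866 − (0.3939/2.9258)·0.821029 = -0.048085
denominator = 1 − 1.293866 = -0.293866
p = -0.048085 / -0.293866 = 0.1636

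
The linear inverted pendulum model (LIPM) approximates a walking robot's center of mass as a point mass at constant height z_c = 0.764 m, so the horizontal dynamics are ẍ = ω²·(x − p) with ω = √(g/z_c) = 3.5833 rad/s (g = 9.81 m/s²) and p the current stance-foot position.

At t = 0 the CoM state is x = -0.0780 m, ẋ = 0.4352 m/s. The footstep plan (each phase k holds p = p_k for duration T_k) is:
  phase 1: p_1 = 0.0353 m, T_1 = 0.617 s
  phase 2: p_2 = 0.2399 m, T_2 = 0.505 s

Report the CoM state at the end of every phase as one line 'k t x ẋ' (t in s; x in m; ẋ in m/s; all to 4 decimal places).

1 0.6170 0.0596 0.1794
2 1.1220 -0.1766 -1.3574

phase 1: p=0.0353, T=0.617, ωT=2.210896, cosh=4.616746, sinh=4.507143; start (x,ẋ)=(-0.078000, 0.435200) → end (x,ẋ)=(0.059626, 0.179362)
phase 2: p=0.2399, T=0.505, ωT=1.809567, cosh=3.135762, sinh=2.972037; start (x,ẋ)=(0.059626, 0.179362) → end (x,ẋ)=(-0.176632, -1.357431)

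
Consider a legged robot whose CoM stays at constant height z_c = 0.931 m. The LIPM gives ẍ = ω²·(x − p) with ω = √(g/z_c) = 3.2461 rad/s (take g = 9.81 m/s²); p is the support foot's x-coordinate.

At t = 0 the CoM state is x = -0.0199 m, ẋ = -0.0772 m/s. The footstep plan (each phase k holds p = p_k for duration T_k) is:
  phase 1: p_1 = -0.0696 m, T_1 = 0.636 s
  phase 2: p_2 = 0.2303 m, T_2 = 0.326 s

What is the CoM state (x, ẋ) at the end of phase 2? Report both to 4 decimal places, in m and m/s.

x = 0.0421, ẋ = -0.2835

phase 1: p=-0.0696, T=0.636, ωT=2.064520, cosh=4.004195, sinh=3.877316; start (x,ẋ)=(-0.019900, -0.077200) → end (x,ẋ)=(0.037197, 0.316408)
phase 2: p=0.2303, T=0.326, ωT=1.058229, cosh=1.614166, sinh=1.267096; start (x,ẋ)=(0.037197, 0.316408) → end (x,ẋ)=(0.042107, -0.283522)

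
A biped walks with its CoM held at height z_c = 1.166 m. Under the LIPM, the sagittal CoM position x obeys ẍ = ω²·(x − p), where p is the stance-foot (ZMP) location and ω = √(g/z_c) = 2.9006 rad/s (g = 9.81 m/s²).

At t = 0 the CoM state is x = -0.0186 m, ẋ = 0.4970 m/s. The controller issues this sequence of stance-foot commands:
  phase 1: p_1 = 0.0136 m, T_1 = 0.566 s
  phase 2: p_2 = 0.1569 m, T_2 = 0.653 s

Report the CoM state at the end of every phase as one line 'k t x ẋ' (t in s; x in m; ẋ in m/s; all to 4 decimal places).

1 0.5660 0.3532 1.0993
2 1.2190 2.0549 5.5850

phase 1: p=0.0136, T=0.566, ωT=1.641740, cosh=2.678894, sinh=2.485251; start (x,ẋ)=(-0.018600, 0.497000) → end (x,ẋ)=(0.353172, 1.099290)
phase 2: p=0.1569, T=0.653, ωT=1.894092, cosh=3.398482, sinh=3.248027; start (x,ẋ)=(0.353172, 1.099290) → end (x,ẋ)=(2.054887, 5.585041)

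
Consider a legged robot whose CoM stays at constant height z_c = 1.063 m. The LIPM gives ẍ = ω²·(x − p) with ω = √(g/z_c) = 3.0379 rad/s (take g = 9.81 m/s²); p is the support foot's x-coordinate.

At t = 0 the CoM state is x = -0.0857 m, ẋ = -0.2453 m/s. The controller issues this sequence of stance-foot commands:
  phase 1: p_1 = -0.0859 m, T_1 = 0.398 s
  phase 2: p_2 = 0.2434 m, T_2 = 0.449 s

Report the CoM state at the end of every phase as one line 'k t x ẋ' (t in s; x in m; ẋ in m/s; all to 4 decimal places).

phase 1: p=-0.0859, T=0.398, ωT=1.209084, cosh=1.824443, sinh=1.525972; start (x,ẋ)=(-0.085700, -0.245300) → end (x,ẋ)=(-0.208752, -0.446609)
phase 2: p=0.2434, T=0.449, ωT=1.364017, cosh=2.083754, sinh=1.828122; start (x,ẋ)=(-0.208752, -0.446609) → end (x,ẋ)=(-0.967530, -3.441718)

1 0.3980 -0.2088 -0.4466
2 0.8470 -0.9675 -3.4417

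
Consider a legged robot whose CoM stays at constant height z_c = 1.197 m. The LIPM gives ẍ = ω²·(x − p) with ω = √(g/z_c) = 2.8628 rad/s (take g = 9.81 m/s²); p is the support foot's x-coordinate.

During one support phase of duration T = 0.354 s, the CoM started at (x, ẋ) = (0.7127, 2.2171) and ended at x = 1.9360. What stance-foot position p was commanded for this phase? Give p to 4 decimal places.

ωT = 2.8628·0.354 = 1.013431; cosh(ωT) = 1.559005, sinh(ωT) = 1.196033
x(T) = p + (x₀−p)·cosh(ωT) + (ẋ₀/ω)·sinh(ωT) ⇒ p·(1 − cosh) = x(T) − x₀·cosh − (ẋ₀/ω)·sinh
numerator   = 1.9360 − (0.7127)·1.559005 − (2.2171/2.8628)·1.196033 = -0.101372
denominator = 1 − 1.559005 = -0.559005
p = -0.101372 / -0.559005 = 0.1813

p = 0.1813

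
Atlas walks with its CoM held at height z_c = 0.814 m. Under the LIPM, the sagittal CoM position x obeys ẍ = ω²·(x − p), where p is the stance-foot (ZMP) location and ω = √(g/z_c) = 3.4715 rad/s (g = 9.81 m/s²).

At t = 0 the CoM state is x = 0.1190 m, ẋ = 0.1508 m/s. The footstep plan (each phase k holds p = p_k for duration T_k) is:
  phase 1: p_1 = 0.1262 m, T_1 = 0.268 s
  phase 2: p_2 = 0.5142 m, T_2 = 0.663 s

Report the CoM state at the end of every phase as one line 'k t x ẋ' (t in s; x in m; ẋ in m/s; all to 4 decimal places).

phase 1: p=0.1262, T=0.268, ωT=0.930362, cosh=1.464919, sinh=1.070508; start (x,ẋ)=(0.119000, 0.150800) → end (x,ẋ)=(0.162155, 0.194153)
phase 2: p=0.5142, T=0.663, ωT=2.301604, cosh=5.045148, sinh=4.945050; start (x,ẋ)=(0.162155, 0.194153) → end (x,ẋ)=(-0.985355, -5.063940)

1 0.2680 0.1622 0.1942
2 0.9310 -0.9854 -5.0639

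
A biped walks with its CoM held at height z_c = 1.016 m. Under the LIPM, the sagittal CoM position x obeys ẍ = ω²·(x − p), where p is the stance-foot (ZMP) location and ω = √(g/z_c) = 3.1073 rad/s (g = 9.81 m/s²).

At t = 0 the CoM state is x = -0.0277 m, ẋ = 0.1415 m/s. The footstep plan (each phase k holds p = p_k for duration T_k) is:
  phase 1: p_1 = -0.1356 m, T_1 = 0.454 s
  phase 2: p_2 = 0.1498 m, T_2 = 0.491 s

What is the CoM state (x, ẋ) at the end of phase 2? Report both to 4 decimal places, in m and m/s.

phase 1: p=-0.1356, T=0.454, ωT=1.410714, cosh=2.171425, sinh=1.927456; start (x,ẋ)=(-0.027700, 0.141500) → end (x,ẋ)=(0.186469, 0.953490)
phase 2: p=0.1498, T=0.491, ωT=1.525684, cosh=2.407881, sinh=2.190408; start (x,ẋ)=(0.186469, 0.953490) → end (x,ẋ)=(0.910232, 2.545469)

x = 0.9102, ẋ = 2.5455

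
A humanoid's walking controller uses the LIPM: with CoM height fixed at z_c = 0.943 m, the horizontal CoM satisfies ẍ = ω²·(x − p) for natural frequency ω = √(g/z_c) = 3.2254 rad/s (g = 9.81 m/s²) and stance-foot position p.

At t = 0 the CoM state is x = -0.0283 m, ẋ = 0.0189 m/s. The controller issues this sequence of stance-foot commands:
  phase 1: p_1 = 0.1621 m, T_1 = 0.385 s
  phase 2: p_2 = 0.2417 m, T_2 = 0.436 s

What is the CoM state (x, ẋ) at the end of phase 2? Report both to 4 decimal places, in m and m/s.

x = -1.2409, ẋ = -4.6741

phase 1: p=0.1621, T=0.385, ωT=1.241779, cosh=1.875318, sinh=1.586448; start (x,ẋ)=(-0.028300, 0.018900) → end (x,ẋ)=(-0.185664, -0.938820)
phase 2: p=0.2417, T=0.436, ωT=1.406274, cosh=2.162889, sinh=1.917835; start (x,ẋ)=(-0.185664, -0.938820) → end (x,ẋ)=(-1.240868, -4.674148)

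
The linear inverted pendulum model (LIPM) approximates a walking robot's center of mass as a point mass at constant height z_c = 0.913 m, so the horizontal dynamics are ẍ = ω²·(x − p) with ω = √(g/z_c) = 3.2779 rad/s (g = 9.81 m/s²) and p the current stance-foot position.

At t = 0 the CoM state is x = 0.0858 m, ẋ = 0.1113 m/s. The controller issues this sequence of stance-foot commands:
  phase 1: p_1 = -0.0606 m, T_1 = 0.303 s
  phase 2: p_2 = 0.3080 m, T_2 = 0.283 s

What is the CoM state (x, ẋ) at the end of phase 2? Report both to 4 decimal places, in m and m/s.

x = 0.3930, ẋ = 0.7023

phase 1: p=-0.0606, T=0.303, ωT=0.993204, cosh=1.535129, sinh=1.164741; start (x,ẋ)=(0.085800, 0.111300) → end (x,ẋ)=(0.203691, 0.729801)
phase 2: p=0.3080, T=0.283, ωT=0.927646, cosh=1.462016, sinh=1.066533; start (x,ẋ)=(0.203691, 0.729801) → end (x,ẋ)=(0.392955, 0.702319)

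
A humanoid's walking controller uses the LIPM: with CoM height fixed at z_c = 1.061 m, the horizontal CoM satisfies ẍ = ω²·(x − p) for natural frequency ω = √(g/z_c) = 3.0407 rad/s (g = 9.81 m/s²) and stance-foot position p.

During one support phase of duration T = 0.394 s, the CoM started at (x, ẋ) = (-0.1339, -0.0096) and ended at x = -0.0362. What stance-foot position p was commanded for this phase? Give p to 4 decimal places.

p = -0.2607

ωT = 3.0407·0.394 = 1.198036; cosh(ωT) = 1.807694, sinh(ωT) = 1.505908
x(T) = p + (x₀−p)·cosh(ωT) + (ẋ₀/ω)·sinh(ωT) ⇒ p·(1 − cosh) = x(T) − x₀·cosh − (ẋ₀/ω)·sinh
numerator   = -0.0362 − (-0.1339)·1.807694 − (-0.0096/3.0407)·1.505908 = 0.210605
denominator = 1 − 1.807694 = -0.807694
p = 0.210605 / -0.807694 = -0.2607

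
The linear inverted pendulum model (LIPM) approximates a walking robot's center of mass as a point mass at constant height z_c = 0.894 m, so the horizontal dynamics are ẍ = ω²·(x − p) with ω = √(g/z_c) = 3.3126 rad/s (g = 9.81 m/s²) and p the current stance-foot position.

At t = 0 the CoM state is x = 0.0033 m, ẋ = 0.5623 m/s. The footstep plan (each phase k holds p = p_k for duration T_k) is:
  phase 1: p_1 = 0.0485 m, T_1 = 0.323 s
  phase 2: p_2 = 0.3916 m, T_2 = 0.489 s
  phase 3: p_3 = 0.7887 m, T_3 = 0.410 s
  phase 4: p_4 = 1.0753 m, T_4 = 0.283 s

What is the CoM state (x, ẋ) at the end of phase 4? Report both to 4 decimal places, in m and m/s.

x = -0.8412, ẋ = -5.8168

phase 1: p=0.0485, T=0.323, ωT=1.069970, cosh=1.629155, sinh=1.286136; start (x,ẋ)=(0.003300, 0.562300) → end (x,ẋ)=(0.193178, 0.723501)
phase 2: p=0.3916, T=0.489, ωT=1.619861, cosh=2.625158, sinh=2.427232; start (x,ẋ)=(0.193178, 0.723501) → end (x,ẋ)=(0.400841, 0.303907)
phase 3: p=0.7887, T=0.410, ωT=1.358166, cosh=2.073093, sinh=1.815961; start (x,ẋ)=(0.400841, 0.303907) → end (x,ẋ)=(0.151234, -1.703158)
phase 4: p=1.0753, T=0.283, ωT=0.937466, cosh=1.472561, sinh=1.080942; start (x,ẋ)=(0.151234, -1.703158) → end (x,ẋ)=(-0.841204, -5.816831)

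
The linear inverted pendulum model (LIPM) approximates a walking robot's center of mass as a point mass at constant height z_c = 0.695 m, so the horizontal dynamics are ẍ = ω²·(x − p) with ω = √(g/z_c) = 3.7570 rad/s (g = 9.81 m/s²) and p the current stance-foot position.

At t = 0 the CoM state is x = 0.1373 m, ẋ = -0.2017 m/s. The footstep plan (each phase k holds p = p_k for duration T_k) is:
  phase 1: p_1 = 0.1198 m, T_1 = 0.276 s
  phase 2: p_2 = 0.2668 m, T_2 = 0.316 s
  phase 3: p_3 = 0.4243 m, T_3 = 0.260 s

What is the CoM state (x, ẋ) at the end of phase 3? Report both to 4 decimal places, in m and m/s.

phase 1: p=0.1198, T=0.276, ωT=1.036932, cosh=1.587546, sinh=1.233005; start (x,ẋ)=(0.137300, -0.201700) → end (x,ẋ)=(0.081386, -0.239141)
phase 2: p=0.2668, T=0.316, ωT=1.187212, cosh=1.791500, sinh=1.486429; start (x,ẋ)=(0.081386, -0.239141) → end (x,ẋ)=(-0.159983, -1.463866)
phase 3: p=0.4243, T=0.260, ωT=0.976820, cosh=1.516252, sinh=1.139745; start (x,ẋ)=(-0.159983, -1.463866) → end (x,ẋ)=(-0.905707, -4.721502)

x = -0.9057, ẋ = -4.7215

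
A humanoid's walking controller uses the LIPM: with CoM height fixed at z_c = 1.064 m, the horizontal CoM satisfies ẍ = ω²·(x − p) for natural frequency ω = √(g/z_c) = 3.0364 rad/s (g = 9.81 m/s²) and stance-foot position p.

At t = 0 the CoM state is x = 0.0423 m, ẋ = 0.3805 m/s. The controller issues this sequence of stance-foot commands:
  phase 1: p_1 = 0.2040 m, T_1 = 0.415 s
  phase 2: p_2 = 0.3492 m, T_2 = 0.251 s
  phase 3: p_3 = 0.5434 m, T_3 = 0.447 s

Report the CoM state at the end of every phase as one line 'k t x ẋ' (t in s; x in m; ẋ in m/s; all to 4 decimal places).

phase 1: p=0.2040, T=0.415, ωT=1.260106, cosh=1.904710, sinh=1.621086; start (x,ẋ)=(0.042300, 0.380500) → end (x,ẋ)=(0.099151, -0.071188)
phase 2: p=0.3492, T=0.251, ωT=0.762136, cosh=1.304759, sinh=0.838090; start (x,ẋ)=(0.099151, -0.071188) → end (x,ẋ)=(0.003298, -0.729202)
phase 3: p=0.5434, T=0.447, ωT=1.357271, cosh=2.071468, sinh=1.814106; start (x,ẋ)=(0.003298, -0.729202) → end (x,ẋ)=(-1.011068, -4.485591)

1 0.4150 0.0992 -0.0712
2 0.6660 0.0033 -0.7292
3 1.1130 -1.0111 -4.4856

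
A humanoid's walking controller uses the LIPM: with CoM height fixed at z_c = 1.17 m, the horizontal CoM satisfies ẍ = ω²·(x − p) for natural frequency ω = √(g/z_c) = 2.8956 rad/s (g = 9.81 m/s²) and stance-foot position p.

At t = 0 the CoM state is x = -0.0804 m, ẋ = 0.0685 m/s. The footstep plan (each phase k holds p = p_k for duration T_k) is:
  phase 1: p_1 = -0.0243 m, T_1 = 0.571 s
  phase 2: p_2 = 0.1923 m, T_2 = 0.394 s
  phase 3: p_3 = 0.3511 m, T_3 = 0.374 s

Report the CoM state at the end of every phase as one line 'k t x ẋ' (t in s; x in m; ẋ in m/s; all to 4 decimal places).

1 0.5710 -0.1167 -0.2233
2 0.9650 -0.4489 -1.6421
3 1.3390 -1.7071 -5.7315

phase 1: p=-0.0243, T=0.571, ωT=1.653388, cosh=2.708025, sinh=2.516624; start (x,ẋ)=(-0.080400, 0.068500) → end (x,ẋ)=(-0.116685, -0.223309)
phase 2: p=0.1923, T=0.394, ωT=1.140866, cosh=1.724510, sinh=1.404968; start (x,ẋ)=(-0.116685, -0.223309) → end (x,ẋ)=(-0.448900, -1.642121)
phase 3: p=0.3511, T=0.374, ωT=1.082954, cosh=1.645993, sinh=1.307399; start (x,ẋ)=(-0.448900, -1.642121) → end (x,ẋ)=(-1.707132, -5.731483)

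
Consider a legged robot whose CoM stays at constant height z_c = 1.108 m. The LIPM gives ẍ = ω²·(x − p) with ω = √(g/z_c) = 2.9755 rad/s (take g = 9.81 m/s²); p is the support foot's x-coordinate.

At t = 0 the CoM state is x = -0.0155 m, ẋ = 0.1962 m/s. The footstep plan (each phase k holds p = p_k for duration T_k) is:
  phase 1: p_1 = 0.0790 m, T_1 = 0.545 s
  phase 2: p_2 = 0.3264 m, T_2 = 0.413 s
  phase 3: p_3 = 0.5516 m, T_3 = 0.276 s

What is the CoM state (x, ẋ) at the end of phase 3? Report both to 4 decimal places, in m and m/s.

x = -1.2944, ẋ = -5.0911

phase 1: p=0.0790, T=0.545, ωT=1.621647, cosh=2.629498, sinh=2.431925; start (x,ẋ)=(-0.015500, 0.196200) → end (x,ẋ)=(-0.009130, -0.167913)
phase 2: p=0.3264, T=0.413, ωT=1.228881, cosh=1.855012, sinh=1.562393; start (x,ẋ)=(-0.009130, -0.167913) → end (x,ẋ)=(-0.384181, -1.871326)
phase 3: p=0.5516, T=0.276, ωT=0.821238, cosh=1.356600, sinh=0.916713; start (x,ẋ)=(-0.384181, -1.871326) → end (x,ẋ)=(-1.294411, -5.091150)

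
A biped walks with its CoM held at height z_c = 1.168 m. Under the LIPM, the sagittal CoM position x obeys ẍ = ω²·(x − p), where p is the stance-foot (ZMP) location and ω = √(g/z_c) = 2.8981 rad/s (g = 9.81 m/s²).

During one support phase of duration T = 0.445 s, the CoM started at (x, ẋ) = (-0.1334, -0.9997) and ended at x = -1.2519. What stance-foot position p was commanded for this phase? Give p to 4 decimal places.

ωT = 2.8981·0.445 = 1.289654; cosh(ωT) = 1.953449, sinh(ωT) = 1.678083
x(T) = p + (x₀−p)·cosh(ωT) + (ẋ₀/ω)·sinh(ωT) ⇒ p·(1 − cosh) = x(T) − x₀·cosh − (ẋ₀/ω)·sinh
numerator   = -1.2519 − (-0.1334)·1.953449 − (-0.9997/2.8981)·1.678083 = -0.412455
denominator = 1 − 1.953449 = -0.953449
p = -0.412455 / -0.953449 = 0.4326

p = 0.4326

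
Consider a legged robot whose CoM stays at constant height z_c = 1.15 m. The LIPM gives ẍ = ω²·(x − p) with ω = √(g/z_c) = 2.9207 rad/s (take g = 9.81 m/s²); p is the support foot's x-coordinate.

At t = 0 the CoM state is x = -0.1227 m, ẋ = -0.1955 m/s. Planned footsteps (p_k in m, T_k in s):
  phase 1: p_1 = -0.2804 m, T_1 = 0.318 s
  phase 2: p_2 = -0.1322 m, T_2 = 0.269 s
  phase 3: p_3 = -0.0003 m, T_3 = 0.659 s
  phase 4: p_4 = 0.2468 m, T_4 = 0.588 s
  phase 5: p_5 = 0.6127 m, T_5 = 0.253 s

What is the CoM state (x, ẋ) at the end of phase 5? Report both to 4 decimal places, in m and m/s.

x = 0.5695, ẋ = 0.4521

phase 1: p=-0.2804, T=0.318, ωT=0.928783, cosh=1.463230, sinh=1.068196; start (x,ẋ)=(-0.122700, -0.195500) → end (x,ẋ)=(-0.121149, 0.205943)
phase 2: p=-0.1322, T=0.269, ωT=0.785668, cosh=1.324844, sinh=0.869029; start (x,ẋ)=(-0.121149, 0.205943) → end (x,ẋ)=(-0.056283, 0.300891)
phase 3: p=-0.0003, T=0.659, ωT=1.924741, cosh=3.499644, sinh=3.353731; start (x,ẋ)=(-0.056283, 0.300891) → end (x,ẋ)=(0.149282, 0.504646)
phase 4: p=0.2468, T=0.588, ωT=1.717372, cosh=2.874703, sinh=2.695166; start (x,ẋ)=(0.149282, 0.504646) → end (x,ẋ)=(0.432141, 0.683064)
phase 5: p=0.6127, T=0.253, ωT=0.738937, cosh=1.285665, sinh=0.808044; start (x,ẋ)=(0.432141, 0.683064) → end (x,ẋ)=(0.569539, 0.452063)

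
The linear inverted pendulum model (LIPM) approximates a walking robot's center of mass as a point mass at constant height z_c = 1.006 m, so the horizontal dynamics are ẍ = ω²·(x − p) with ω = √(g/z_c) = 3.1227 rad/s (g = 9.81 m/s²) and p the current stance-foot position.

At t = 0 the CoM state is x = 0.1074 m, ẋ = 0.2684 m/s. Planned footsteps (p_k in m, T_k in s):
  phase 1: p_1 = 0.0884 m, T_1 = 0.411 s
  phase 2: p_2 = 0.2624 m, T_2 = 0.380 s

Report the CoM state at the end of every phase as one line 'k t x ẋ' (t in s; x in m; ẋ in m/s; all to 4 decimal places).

1 0.4110 0.2685 0.6204
2 0.7910 0.5684 1.1392

phase 1: p=0.0884, T=0.411, ωT=1.283430, cosh=1.943041, sinh=1.665955; start (x,ẋ)=(0.107400, 0.268400) → end (x,ẋ)=(0.268509, 0.620355)
phase 2: p=0.2624, T=0.380, ωT=1.186626, cosh=1.790629, sinh=1.485380; start (x,ẋ)=(0.268509, 0.620355) → end (x,ẋ)=(0.568424, 1.139161)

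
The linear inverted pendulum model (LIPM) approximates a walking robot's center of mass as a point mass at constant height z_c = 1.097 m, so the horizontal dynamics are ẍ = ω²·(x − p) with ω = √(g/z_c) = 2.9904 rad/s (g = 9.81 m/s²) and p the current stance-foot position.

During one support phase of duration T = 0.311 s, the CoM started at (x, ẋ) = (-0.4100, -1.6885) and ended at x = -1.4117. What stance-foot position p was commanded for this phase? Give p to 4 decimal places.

p = 0.4457

ωT = 2.9904·0.311 = 0.930014; cosh(ωT) = 1.464547, sinh(ωT) = 1.069999
x(T) = p + (x₀−p)·cosh(ωT) + (ẋ₀/ω)·sinh(ωT) ⇒ p·(1 − cosh) = x(T) − x₀·cosh − (ẋ₀/ω)·sinh
numerator   = -1.4117 − (-0.4100)·1.464547 − (-1.6885/2.9904)·1.069999 = -0.207071
denominator = 1 − 1.464547 = -0.464547
p = -0.207071 / -0.464547 = 0.4457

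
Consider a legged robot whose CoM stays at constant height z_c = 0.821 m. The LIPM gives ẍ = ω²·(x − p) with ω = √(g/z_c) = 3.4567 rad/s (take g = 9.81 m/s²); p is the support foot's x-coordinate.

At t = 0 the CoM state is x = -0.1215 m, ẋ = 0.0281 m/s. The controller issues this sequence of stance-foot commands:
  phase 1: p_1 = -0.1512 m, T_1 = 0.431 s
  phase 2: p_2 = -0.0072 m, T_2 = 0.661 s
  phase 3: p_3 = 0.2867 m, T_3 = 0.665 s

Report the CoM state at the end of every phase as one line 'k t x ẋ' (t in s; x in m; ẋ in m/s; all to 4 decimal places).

phase 1: p=-0.1512, T=0.431, ωT=1.489838, cosh=2.330892, sinh=2.105483; start (x,ẋ)=(-0.121500, 0.028100) → end (x,ẋ)=(-0.064857, 0.281655)
phase 2: p=-0.0072, T=0.661, ωT=2.284879, cosh=4.963140, sinh=4.861354; start (x,ẋ)=(-0.064857, 0.281655) → end (x,ẋ)=(0.102750, 0.429017)
phase 3: p=0.2867, T=0.665, ωT=2.298706, cosh=5.030834, sinh=4.930445; start (x,ẋ)=(0.102750, 0.429017) → end (x,ẋ)=(-0.026797, -0.976765)

1 0.4310 -0.0649 0.2817
2 1.0920 0.1027 0.4290
3 1.7570 -0.0268 -0.9768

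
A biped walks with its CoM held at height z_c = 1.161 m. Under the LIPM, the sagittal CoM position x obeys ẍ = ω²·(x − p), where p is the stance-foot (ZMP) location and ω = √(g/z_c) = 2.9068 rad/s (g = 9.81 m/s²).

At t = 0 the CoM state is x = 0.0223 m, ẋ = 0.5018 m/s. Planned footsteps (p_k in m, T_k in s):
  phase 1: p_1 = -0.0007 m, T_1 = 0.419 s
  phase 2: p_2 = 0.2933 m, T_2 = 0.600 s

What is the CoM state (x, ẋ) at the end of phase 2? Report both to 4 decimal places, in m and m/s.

phase 1: p=-0.0007, T=0.419, ωT=1.217949, cosh=1.838042, sinh=1.542206; start (x,ẋ)=(0.022300, 0.501800) → end (x,ẋ)=(0.307806, 1.025436)
phase 2: p=0.2933, T=0.600, ωT=1.744080, cosh=2.947721, sinh=2.772915; start (x,ẋ)=(0.307806, 1.025436) → end (x,ẋ)=(1.314264, 3.139618)

x = 1.3143, ẋ = 3.1396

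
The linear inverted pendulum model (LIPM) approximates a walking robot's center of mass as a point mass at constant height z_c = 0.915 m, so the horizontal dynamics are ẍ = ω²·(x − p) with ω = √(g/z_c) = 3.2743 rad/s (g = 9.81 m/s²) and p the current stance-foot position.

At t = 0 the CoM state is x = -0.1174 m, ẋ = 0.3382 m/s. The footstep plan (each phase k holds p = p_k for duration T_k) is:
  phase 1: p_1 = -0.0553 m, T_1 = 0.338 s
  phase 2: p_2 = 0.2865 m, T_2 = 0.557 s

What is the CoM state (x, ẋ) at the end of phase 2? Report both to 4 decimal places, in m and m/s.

x = -0.4184, ẋ = -2.0985

phase 1: p=-0.0553, T=0.338, ωT=1.106713, cosh=1.677523, sinh=1.346879; start (x,ẋ)=(-0.117400, 0.338200) → end (x,ẋ)=(-0.020356, 0.293472)
phase 2: p=0.2865, T=0.557, ωT=1.823785, cosh=3.178339, sinh=3.016925; start (x,ẋ)=(-0.020356, 0.293472) → end (x,ẋ)=(-0.418389, -2.098468)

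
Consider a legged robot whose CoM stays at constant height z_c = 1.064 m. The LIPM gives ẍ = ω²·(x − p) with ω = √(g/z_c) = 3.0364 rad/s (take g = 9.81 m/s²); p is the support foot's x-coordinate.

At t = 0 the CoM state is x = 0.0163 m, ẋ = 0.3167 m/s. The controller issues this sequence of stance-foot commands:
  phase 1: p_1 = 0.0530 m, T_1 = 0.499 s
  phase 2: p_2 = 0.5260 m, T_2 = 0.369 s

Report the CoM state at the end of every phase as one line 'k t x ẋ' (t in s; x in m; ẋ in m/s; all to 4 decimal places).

phase 1: p=0.0530, T=0.499, ωT=1.515164, cosh=2.384969, sinh=2.165197; start (x,ẋ)=(0.016300, 0.316700) → end (x,ẋ)=(0.191304, 0.514039)
phase 2: p=0.5260, T=0.369, ωT=1.120432, cosh=1.696158, sinh=1.370019; start (x,ẋ)=(0.191304, 0.514039) → end (x,ẋ)=(0.190237, -0.520419)

1 0.4990 0.1913 0.5140
2 0.8680 0.1902 -0.5204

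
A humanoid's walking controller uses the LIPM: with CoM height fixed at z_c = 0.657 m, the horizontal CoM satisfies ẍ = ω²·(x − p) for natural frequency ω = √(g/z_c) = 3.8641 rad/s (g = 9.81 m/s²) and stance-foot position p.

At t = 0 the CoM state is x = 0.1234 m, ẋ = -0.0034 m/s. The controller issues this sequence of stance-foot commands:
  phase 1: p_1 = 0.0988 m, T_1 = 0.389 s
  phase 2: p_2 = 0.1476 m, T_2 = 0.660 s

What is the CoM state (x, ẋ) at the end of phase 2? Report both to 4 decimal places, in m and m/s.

x = 0.5164, ẋ = 1.4381

phase 1: p=0.0988, T=0.389, ωT=1.503135, cosh=2.359096, sinh=2.136664; start (x,ẋ)=(0.123400, -0.003400) → end (x,ẋ)=(0.154954, 0.195084)
phase 2: p=0.1476, T=0.660, ωT=2.550306, cosh=6.444541, sinh=6.366483; start (x,ẋ)=(0.154954, 0.195084) → end (x,ẋ)=(0.516411, 1.438132)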